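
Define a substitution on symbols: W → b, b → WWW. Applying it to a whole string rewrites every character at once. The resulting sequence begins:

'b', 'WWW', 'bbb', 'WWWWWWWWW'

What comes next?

Apply φ to WWWWWWWWW symbol by symbol: W→b, W→b, W→b, W→b, W→b, W→b, W→b, W→b, W→b; joined: b b b b b b b b b.

bbbbbbbbb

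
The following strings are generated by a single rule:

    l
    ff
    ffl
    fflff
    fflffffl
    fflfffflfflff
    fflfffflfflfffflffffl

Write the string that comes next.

fflfffflfflfffflfffflfflfffflfflff

From term 3 onward, concatenate the last term with the second-to-last: ff·l = ffl, ffl·ff = fflff, …
Continuing: fflfffflfflfffflffffl · fflfffflfflff gives term 8.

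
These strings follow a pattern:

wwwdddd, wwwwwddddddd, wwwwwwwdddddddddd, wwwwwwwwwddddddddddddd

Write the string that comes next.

wwwwwwwwwwwdddddddddddddddd

Reading off run lengths: w runs 3, 5, 7, 9; d runs 4, 7, 10, 13 — each is linear in n (n = 1, 2, …).
At n = 5 the blocks have lengths 11, 16.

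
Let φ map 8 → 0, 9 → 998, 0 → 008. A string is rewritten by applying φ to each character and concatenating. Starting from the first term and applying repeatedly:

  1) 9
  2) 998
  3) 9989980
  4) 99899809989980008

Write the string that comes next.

Applying the rule to each of the 17 symbols of 99899809989980008 gives the pieces 998 998 0 998 998 0 008 998 998 0 998 998 0 008 008 008 0, which concatenate to the answer.

99899809989980008998998099899800080080080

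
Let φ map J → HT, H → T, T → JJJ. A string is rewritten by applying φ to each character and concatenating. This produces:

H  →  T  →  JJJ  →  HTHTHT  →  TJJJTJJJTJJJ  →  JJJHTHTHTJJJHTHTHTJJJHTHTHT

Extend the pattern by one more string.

Applying the rule to each of the 27 symbols of JJJHTHTHTJJJHTHTHTJJJHTHTHT gives the pieces HT HT HT T JJJ T JJJ T JJJ HT HT HT T JJJ T JJJ T JJJ HT HT HT T JJJ T JJJ T JJJ, which concatenate to the answer.

HTHTHTTJJJTJJJTJJJHTHTHTTJJJTJJJTJJJHTHTHTTJJJTJJJTJJJ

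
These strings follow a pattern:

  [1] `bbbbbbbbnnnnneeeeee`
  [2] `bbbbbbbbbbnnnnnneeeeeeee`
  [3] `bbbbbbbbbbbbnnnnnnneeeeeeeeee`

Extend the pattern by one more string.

bbbbbbbbbbbbbbnnnnnnnneeeeeeeeeeee

Reading off run lengths: b runs 8, 10, 12; n runs 5, 6, 7; e runs 6, 8, 10 — each is linear in n, where the shown terms are n = 3, 4, 5.
Setting n = 6 gives 14, 8, 12 characters in each block.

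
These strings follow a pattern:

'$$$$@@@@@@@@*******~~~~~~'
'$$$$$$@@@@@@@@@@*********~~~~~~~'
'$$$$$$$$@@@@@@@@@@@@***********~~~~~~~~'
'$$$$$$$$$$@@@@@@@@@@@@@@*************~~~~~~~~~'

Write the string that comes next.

Term n consists of 2n-2 $'s, followed by 2n+2 @'s, followed by 2n+1 *'s, followed by n+3 ~'s, where the shown terms are n = 3, 4, 5, 6.
Setting n = 7 gives 12, 16, 15, 10 characters in each block.

$$$$$$$$$$$$@@@@@@@@@@@@@@@@***************~~~~~~~~~~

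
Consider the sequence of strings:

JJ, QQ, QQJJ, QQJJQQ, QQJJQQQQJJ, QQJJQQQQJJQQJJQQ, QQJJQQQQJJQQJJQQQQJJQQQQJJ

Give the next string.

Each term (from the third on) is the previous term followed by the one before it: term 3 = QQ·JJ = QQJJ.
The next term joins QQJJQQQQJJQQJJQQQQJJQQQQJJ and QQJJQQQQJJQQJJQQ.

QQJJQQQQJJQQJJQQQQJJQQQQJJQQJJQQQQJJQQJJQQ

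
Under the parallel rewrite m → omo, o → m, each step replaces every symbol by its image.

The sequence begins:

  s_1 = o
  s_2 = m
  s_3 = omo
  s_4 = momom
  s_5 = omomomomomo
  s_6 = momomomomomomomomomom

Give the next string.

φ(momomomomomomomomomom) expands symbol-by-symbol to omo m omo m omo m omo m omo m omo m omo m omo m omo m omo m omo; joining the 21 pieces gives the next term.

omomomomomomomomomomomomomomomomomomomomomo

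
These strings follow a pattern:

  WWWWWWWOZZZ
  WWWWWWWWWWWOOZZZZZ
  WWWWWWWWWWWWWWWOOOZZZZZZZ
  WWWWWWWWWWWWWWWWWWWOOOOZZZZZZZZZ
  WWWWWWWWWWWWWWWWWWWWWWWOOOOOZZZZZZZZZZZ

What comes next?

WWWWWWWWWWWWWWWWWWWWWWWWWWWOOOOOOZZZZZZZZZZZZZ

The n-th term is 4n+3 W's then n O's then 2n+1 Z's (n = 1, 2, …).
At n = 6 the blocks have lengths 27, 6, 13.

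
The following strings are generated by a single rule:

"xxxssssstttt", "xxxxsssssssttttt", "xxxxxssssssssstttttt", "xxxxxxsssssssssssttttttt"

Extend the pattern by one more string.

Term n consists of n x's, followed by 2n-1 s's, followed by n+1 t's, where the shown terms are n = 3, 4, 5, 6.
Setting n = 7 gives 7, 13, 8 characters in each block.

xxxxxxxssssssssssssstttttttt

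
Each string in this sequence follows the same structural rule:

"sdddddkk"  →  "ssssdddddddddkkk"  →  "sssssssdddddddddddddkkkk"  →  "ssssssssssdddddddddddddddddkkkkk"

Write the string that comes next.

The n-th term is 3n-2 s's then 4n+1 d's then n+1 k's (n = 1, 2, …).
At n = 5 the blocks have lengths 13, 21, 6.

sssssssssssssdddddddddddddddddddddkkkkkk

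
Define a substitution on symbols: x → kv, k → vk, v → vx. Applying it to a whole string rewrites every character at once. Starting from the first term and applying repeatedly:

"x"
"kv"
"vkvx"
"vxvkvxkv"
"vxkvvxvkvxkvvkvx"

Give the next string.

Applying the rule to each of the 16 symbols of vxkvvxvkvxkvvkvx gives the pieces vx kv vk vx vx kv vx vk vx kv vk vx vx vk vx kv, which concatenate to the answer.

vxkvvkvxvxkvvxvkvxkvvkvxvxvkvxkv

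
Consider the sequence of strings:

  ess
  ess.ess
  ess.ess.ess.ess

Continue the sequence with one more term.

Every step duplicates the string with '.' between the halves.
Doubling ess.ess.ess.ess with '.' between the halves:

ess.ess.ess.ess.ess.ess.ess.ess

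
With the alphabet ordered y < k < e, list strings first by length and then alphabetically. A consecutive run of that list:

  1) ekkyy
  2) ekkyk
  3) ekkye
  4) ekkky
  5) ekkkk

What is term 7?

Advancing 2 positions from ekkkk through ekkkk → ekkke reaches term 7.

ekkey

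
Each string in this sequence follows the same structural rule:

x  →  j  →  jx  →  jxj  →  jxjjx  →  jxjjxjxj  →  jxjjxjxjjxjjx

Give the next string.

jxjjxjxjjxjjxjxjjxjxj

From term 3 onward, concatenate the last term with the second-to-last: j·x = jx, jx·j = jxj, …
Continuing: jxjjxjxjjxjjx · jxjjxjxj gives term 8.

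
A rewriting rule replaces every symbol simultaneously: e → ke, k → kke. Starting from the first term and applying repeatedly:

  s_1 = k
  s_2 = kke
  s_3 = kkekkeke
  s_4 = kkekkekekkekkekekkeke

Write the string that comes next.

Replace each of the 21 characters of kkekkekekkekkekekkeke in place — kke kke ke kke kke ke kke ke kke kke ke kke kke ke kke ke kke kke ke kke ke — and concatenate.

kkekkekekkekkekekkekekkekkekekkekkekekkekekkekkekekkeke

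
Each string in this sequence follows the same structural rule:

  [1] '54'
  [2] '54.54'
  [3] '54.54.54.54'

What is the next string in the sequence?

s(k+1) = s(k)·.·s(k) — each term doubles the last with '.' between the halves.
One more doubling of 54.54.54.54 gives the answer.

54.54.54.54.54.54.54.54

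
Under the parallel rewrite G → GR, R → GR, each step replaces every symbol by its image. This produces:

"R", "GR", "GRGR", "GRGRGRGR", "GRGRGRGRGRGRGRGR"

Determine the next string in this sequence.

Rewriting the 16 symbols of GRGRGRGRGRGRGRGR one by one yields GR GR GR GR GR GR GR GR GR GR GR GR GR GR GR GR; concatenated:

GRGRGRGRGRGRGRGRGRGRGRGRGRGRGRGR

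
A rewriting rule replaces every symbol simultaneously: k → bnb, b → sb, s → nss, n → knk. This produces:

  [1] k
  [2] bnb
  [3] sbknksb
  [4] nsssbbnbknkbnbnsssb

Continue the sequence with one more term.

knknssnssnsssbsbknksbbnbknkbnbsbknksbknknssnssnsssb

Applying the rule to each of the 19 symbols of nsssbbnbknkbnbnsssb gives the pieces knk nss nss nss sb sb knk sb bnb knk bnb sb knk sb knk nss nss nss sb, which concatenate to the answer.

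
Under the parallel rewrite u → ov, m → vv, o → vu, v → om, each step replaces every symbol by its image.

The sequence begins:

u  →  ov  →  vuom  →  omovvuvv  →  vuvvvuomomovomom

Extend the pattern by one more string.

φ(vuvvvuomomovomom) expands symbol-by-symbol to om ov om om om ov vu vv vu vv vu om vu vv vu vv; joining the 16 pieces gives the next term.

omovomomomovvuvvvuvvvuomvuvvvuvv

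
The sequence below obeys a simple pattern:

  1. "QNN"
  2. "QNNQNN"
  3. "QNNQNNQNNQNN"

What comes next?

Every step duplicates the string.
Doubling QNNQNNQNNQNN:

QNNQNNQNNQNNQNNQNNQNNQNN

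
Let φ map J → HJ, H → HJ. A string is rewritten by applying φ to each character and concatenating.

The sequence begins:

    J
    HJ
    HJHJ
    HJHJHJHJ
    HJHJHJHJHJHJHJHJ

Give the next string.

Rewriting the 16 symbols of HJHJHJHJHJHJHJHJ one by one yields HJ HJ HJ HJ HJ HJ HJ HJ HJ HJ HJ HJ HJ HJ HJ HJ; concatenated:

HJHJHJHJHJHJHJHJHJHJHJHJHJHJHJHJ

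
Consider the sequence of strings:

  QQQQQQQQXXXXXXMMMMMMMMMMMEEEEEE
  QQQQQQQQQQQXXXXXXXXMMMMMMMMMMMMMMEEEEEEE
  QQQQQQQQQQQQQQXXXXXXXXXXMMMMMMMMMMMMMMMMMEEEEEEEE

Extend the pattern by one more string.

QQQQQQQQQQQQQQQQQXXXXXXXXXXXXMMMMMMMMMMMMMMMMMMMMEEEEEEEEE

The n-th term is 3n-1 Q's then 2n X's then 3n+2 M's then n+3 E's, where the shown terms are n = 3, 4, 5.
Setting n = 6 gives 17, 12, 20, 9 characters in each block.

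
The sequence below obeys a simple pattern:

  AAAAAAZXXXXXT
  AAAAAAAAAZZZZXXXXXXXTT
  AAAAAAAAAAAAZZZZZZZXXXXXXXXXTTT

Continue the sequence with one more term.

AAAAAAAAAAAAAAAZZZZZZZZZZXXXXXXXXXXXTTTT

Reading off run lengths: A runs 6, 9, 12; Z runs 1, 4, 7; X runs 5, 7, 9; T runs 1, 2, 3 — each is linear in n (n = 1, 2, …).
Setting n = 4 gives 15, 10, 11, 4 characters in each block.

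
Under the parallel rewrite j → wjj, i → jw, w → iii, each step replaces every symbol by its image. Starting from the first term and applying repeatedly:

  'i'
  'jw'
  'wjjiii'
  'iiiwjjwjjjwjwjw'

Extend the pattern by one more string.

jwjwjwiiiwjjwjjiiiwjjwjjwjjiiiwjjiiiwjjiii

φ(iiiwjjwjjjwjwjw) expands symbol-by-symbol to jw jw jw iii wjj wjj iii wjj wjj wjj iii wjj iii wjj iii; joining the 15 pieces gives the next term.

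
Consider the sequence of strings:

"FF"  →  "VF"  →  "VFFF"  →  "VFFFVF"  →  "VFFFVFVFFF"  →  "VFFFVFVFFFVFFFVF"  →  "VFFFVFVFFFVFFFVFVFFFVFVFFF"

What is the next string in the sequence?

This is a Fibonacci-style word recurrence s(k) = s(k−1)·s(k−2): e.g. VF·FF = VFFF.
The next term joins VFFFVFVFFFVFFFVFVFFFVFVFFF and VFFFVFVFFFVFFFVF.

VFFFVFVFFFVFFFVFVFFFVFVFFFVFFFVFVFFFVFFFVF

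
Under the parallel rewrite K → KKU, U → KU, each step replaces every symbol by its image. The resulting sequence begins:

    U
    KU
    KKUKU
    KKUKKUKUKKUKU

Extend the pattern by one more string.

Rewriting the 13 symbols of KKUKKUKUKKUKU one by one yields KKU KKU KU KKU KKU KU KKU KU KKU KKU KU KKU KU; concatenated:

KKUKKUKUKKUKKUKUKKUKUKKUKKUKUKKUKU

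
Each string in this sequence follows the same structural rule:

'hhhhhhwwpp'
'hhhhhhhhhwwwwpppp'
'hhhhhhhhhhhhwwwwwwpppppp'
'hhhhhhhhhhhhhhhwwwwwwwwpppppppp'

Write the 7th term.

Term n consists of 3n+3 h's, followed by 2n w's, followed by 2n p's (n = 1, 2, …).
At n = 7 the blocks have lengths 24, 14, 14.

hhhhhhhhhhhhhhhhhhhhhhhhwwwwwwwwwwwwwwpppppppppppppp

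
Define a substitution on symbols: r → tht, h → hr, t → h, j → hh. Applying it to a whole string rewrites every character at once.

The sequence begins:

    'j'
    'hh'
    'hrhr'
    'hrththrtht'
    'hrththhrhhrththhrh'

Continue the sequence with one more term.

φ(hrththhrhhrththhrh) expands symbol-by-symbol to hr tht h hr h hr hr tht hr hr tht h hr h hr hr tht hr; joining the 18 pieces gives the next term.

hrththhrhhrhrththrhrththhrhhrhrththr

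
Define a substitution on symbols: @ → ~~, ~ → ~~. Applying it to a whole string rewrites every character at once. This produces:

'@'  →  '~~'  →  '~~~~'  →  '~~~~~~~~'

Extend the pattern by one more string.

~~~~~~~~~~~~~~~~

Apply φ to ~~~~~~~~ symbol by symbol: ~→~~, ~→~~, ~→~~, ~→~~, ~→~~, ~→~~, ~→~~, ~→~~; joined: ~~ ~~ ~~ ~~ ~~ ~~ ~~ ~~.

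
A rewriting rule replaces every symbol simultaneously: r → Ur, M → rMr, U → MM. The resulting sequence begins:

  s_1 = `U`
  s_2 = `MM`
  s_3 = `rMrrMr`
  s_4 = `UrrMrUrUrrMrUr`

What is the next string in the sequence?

MMUrUrrMrUrMMUrMMUrUrrMrUrMMUr

φ(UrrMrUrUrrMrUr) expands symbol-by-symbol to MM Ur Ur rMr Ur MM Ur MM Ur Ur rMr Ur MM Ur; joining the 14 pieces gives the next term.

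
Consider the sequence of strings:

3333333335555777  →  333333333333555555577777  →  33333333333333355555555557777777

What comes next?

The n-th term is 3n+3 3's then 3n-2 5's then 2n-1 7's, where the shown terms are n = 2, 3, 4.
At n = 5 the blocks have lengths 18, 13, 9.

3333333333333333335555555555555777777777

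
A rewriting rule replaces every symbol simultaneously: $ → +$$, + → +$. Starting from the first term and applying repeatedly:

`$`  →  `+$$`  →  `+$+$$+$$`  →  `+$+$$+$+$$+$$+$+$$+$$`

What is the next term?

φ(+$+$$+$+$$+$$+$+$$+$$) expands symbol-by-symbol to +$ +$$ +$ +$$ +$$ +$ +$$ +$ +$$ +$$ +$ +$$ +$$ +$ +$$ +$ +$$ +$$ +$ +$$ +$$; joining the 21 pieces gives the next term.

+$+$$+$+$$+$$+$+$$+$+$$+$$+$+$$+$$+$+$$+$+$$+$$+$+$$+$$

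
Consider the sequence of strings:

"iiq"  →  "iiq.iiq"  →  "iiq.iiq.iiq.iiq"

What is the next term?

iiq.iiq.iiq.iiq.iiq.iiq.iiq.iiq

Each string is two copies of the previous one joined by '.'.
One more doubling of iiq.iiq.iiq.iiq gives the answer.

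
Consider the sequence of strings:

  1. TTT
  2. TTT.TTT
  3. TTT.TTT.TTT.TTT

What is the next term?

Every step duplicates the string with '.' between the halves.
Doubling TTT.TTT.TTT.TTT with '.' between the halves:

TTT.TTT.TTT.TTT.TTT.TTT.TTT.TTT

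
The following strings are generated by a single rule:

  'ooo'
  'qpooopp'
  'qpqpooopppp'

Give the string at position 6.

Every step adds qp to the front and pp to the end of the previous string.
From qpqpooopppp, 3 further steps: qpqpooopppp → qpqpqpooopppppp → qpqpqpqpooopppppppp → (answer).

qpqpqpqpqpooopppppppppp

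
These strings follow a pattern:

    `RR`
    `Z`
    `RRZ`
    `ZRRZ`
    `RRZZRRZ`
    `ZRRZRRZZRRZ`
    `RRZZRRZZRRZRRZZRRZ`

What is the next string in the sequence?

From term 3 onward, concatenate the second-to-last term with the last: RR·Z = RRZ, Z·RRZ = ZRRZ, …
Continuing: ZRRZRRZZRRZ · RRZZRRZZRRZRRZZRRZ gives term 8.

ZRRZRRZZRRZRRZZRRZZRRZRRZZRRZ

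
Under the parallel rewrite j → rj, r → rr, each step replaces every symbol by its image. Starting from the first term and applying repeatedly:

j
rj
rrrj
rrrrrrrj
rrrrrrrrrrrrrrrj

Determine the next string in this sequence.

Rewriting the 16 symbols of rrrrrrrrrrrrrrrj one by one yields rr rr rr rr rr rr rr rr rr rr rr rr rr rr rr rj; concatenated:

rrrrrrrrrrrrrrrrrrrrrrrrrrrrrrrj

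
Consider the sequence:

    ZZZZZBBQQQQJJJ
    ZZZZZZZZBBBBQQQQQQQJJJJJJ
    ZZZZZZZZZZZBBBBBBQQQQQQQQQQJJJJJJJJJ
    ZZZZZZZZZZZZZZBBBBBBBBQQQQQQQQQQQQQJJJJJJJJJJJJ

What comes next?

ZZZZZZZZZZZZZZZZZBBBBBBBBBBQQQQQQQQQQQQQQQQJJJJJJJJJJJJJJJ

The n-th term is 3n+2 Z's then 2n B's then 3n+1 Q's then 3n J's (n = 1, 2, …).
At n = 5 the blocks have lengths 17, 10, 16, 15.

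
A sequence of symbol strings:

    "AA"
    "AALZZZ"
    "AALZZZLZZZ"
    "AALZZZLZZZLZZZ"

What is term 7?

Each term is the previous one with LZZZ appended.
From AALZZZLZZZLZZZ, 3 further steps: AALZZZLZZZLZZZ → AALZZZLZZZLZZZLZZZ → AALZZZLZZZLZZZLZZZLZZZ → (answer).

AALZZZLZZZLZZZLZZZLZZZLZZZ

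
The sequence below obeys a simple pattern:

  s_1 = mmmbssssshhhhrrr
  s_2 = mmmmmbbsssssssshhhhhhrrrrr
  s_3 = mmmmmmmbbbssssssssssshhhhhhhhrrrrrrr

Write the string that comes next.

mmmmmmmmmbbbbsssssssssssssshhhhhhhhhhrrrrrrrrr

Term n consists of 2n+1 m's, followed by n b's, followed by 3n+2 s's, followed by 2n+2 h's, followed by 2n+1 r's (n = 1, 2, …).
At n = 4 the blocks have lengths 9, 4, 14, 10, 9.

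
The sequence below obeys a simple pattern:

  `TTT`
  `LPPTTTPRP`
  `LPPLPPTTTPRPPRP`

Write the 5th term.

LPPLPPLPPLPPTTTPRPPRPPRPPRP

Every step adds LPP to the front and PRP to the end of the previous string.
From LPPLPPTTTPRPPRP, 2 further steps: LPPLPPTTTPRPPRP → LPPLPPLPPTTTPRPPRPPRP → (answer).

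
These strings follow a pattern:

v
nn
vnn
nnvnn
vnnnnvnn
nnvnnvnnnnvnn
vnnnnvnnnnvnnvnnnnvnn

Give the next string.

nnvnnvnnnnvnnvnnnnvnnnnvnnvnnnnvnn

Each term (from the third on) is the two preceding terms concatenated in order: term 3 = v·nn = vnn.
The next term joins nnvnnvnnnnvnn and vnnnnvnnnnvnnvnnnnvnn.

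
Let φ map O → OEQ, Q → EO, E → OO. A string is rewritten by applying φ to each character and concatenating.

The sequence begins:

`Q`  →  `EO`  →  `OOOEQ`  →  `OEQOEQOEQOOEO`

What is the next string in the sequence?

OEQOOEOOEQOOEOOEQOOEOOEQOEQOOOEQ

φ(OEQOEQOEQOOEO) expands symbol-by-symbol to OEQ OO EO OEQ OO EO OEQ OO EO OEQ OEQ OO OEQ; joining the 13 pieces gives the next term.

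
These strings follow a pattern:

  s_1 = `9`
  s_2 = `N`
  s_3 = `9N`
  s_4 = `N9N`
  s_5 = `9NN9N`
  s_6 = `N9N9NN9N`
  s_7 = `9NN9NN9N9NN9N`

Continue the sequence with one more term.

N9N9NN9N9NN9NN9N9NN9N

Each term (from the third on) is the two preceding terms concatenated in order: term 3 = 9·N = 9N.
The next term joins N9N9NN9N and 9NN9NN9N9NN9N.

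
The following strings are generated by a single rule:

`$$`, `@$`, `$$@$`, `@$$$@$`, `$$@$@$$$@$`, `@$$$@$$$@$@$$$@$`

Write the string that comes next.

$$@$@$$$@$@$$$@$$$@$@$$$@$

This is a Fibonacci-style word recurrence s(k) = s(k−2)·s(k−1): e.g. $$·@$ = $$@$.
Continuing: $$@$@$$$@$ · @$$$@$$$@$@$$$@$ gives term 7.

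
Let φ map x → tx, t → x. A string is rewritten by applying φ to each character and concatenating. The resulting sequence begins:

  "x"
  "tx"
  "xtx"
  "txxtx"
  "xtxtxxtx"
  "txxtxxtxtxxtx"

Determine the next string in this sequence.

φ(txxtxxtxtxxtx) expands symbol-by-symbol to x tx tx x tx tx x tx x tx tx x tx; joining the 13 pieces gives the next term.

xtxtxxtxtxxtxxtxtxxtx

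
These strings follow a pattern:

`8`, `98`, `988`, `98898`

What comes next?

98898988

From term 3 onward, concatenate the last term with the second-to-last: 98·8 = 988, 988·98 = 98898, …
So term 5 is 98898·988.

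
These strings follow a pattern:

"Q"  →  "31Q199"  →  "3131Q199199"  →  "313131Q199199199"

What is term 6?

Each term wraps the previous one in 31 on the left and 199 on the right.
From 313131Q199199199, 2 further steps: 313131Q199199199 → 31313131Q199199199199 → (answer).

3131313131Q199199199199199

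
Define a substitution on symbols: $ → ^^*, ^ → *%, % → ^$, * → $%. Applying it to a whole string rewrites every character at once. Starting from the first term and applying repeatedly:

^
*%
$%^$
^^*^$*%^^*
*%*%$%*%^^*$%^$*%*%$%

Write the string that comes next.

$%^$$%^$^^*^$$%^$*%*%$%^^*^$*%^^*$%^$$%^$^^*^$

Replace each of the 21 characters of *%*%$%*%^^*$%^$*%*%$% in place — $% ^$ $% ^$ ^^* ^$ $% ^$ *% *% $% ^^* ^$ *% ^^* $% ^$ $% ^$ ^^* ^$ — and concatenate.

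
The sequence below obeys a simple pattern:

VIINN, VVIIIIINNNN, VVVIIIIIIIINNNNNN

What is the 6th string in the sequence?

Each string has the form V^{n} I^{3n-1} N^{2n} (n = 1, 2, …).
For term 6, n = 6, so the run lengths are 6, 17, 12.

VVVVVVIIIIIIIIIIIIIIIIINNNNNNNNNNNN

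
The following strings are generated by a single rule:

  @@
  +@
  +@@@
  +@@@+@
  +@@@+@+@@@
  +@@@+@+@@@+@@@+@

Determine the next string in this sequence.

+@@@+@+@@@+@@@+@+@@@+@+@@@

This is a Fibonacci-style word recurrence s(k) = s(k−1)·s(k−2): e.g. +@·@@ = +@@@.
Continuing: +@@@+@+@@@+@@@+@ · +@@@+@+@@@ gives term 7.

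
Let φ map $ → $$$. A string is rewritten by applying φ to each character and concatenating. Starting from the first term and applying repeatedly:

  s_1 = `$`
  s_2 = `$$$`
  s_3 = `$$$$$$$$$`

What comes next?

Rewriting each symbol of $$$$$$$$$: $→$$$, $→$$$, $→$$$, $→$$$, $→$$$, $→$$$, $→$$$, $→$$$, $→$$$, which concatenates to $$$ $$$ $$$ $$$ $$$ $$$ $$$ $$$ $$$.

$$$$$$$$$$$$$$$$$$$$$$$$$$$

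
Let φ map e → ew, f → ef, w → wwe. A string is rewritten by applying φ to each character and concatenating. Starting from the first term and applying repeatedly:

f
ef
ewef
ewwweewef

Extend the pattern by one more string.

Rewriting each symbol of ewwweewef: e→ew, w→wwe, w→wwe, w→wwe, e→ew, e→ew, w→wwe, e→ew, f→ef, which concatenates to ew wwe wwe wwe ew ew wwe ew ef.

ewwwewwewweewewwweewef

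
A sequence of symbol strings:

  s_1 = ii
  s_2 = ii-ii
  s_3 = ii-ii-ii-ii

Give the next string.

Every step duplicates the string with '-' between the halves.
One more doubling of ii-ii-ii-ii gives the answer.

ii-ii-ii-ii-ii-ii-ii-ii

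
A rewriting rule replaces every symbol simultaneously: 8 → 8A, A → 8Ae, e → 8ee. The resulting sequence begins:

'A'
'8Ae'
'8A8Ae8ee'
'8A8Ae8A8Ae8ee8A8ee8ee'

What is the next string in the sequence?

Replace each of the 21 characters of 8A8Ae8A8Ae8ee8A8ee8ee in place — 8A 8Ae 8A 8Ae 8ee 8A 8Ae 8A 8Ae 8ee 8A 8ee 8ee 8A 8Ae 8A 8ee 8ee 8A 8ee 8ee — and concatenate.

8A8Ae8A8Ae8ee8A8Ae8A8Ae8ee8A8ee8ee8A8Ae8A8ee8ee8A8ee8ee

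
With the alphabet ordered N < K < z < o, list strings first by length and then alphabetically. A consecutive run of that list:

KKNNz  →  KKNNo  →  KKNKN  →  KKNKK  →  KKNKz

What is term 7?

KKNzN

Advancing 2 positions from KKNKz through KKNKz → KKNKo reaches term 7.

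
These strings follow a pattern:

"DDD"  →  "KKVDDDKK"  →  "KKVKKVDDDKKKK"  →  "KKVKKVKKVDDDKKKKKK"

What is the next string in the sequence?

Every step adds KKV to the front and KK to the end of the previous string.
Applying this once more to KKVKKVKKVDDDKKKKKK:

KKVKKVKKVKKVDDDKKKKKKKK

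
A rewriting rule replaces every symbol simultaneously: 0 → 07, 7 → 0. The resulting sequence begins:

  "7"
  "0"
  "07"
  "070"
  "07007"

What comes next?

07007070

Apply φ to 07007 symbol by symbol: 0→07, 7→0, 0→07, 0→07, 7→0; joined: 07 0 07 07 0.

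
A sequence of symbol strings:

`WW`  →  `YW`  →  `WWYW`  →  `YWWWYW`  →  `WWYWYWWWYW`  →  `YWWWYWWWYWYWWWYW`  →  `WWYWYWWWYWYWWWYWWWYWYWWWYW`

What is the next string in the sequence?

From term 3 onward, concatenate the second-to-last term with the last: WW·YW = WWYW, YW·WWYW = YWWWYW, …
Continuing: YWWWYWWWYWYWWWYW · WWYWYWWWYWYWWWYWWWYWYWWWYW gives term 8.

YWWWYWWWYWYWWWYWWWYWYWWWYWYWWWYWWWYWYWWWYW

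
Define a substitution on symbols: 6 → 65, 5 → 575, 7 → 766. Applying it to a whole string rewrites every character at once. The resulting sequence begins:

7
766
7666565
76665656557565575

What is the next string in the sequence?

766656565575655756557557576657565575575766575

Replace each of the 17 characters of 76665656557565575 in place — 766 65 65 65 575 65 575 65 575 575 766 575 65 575 575 766 575 — and concatenate.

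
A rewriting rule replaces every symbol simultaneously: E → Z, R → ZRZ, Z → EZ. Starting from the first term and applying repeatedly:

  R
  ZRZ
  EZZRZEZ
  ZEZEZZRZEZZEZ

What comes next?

EZZEZZEZEZZRZEZZEZEZZEZ

Applying the rule to each of the 13 symbols of ZEZEZZRZEZZEZ gives the pieces EZ Z EZ Z EZ EZ ZRZ EZ Z EZ EZ Z EZ, which concatenate to the answer.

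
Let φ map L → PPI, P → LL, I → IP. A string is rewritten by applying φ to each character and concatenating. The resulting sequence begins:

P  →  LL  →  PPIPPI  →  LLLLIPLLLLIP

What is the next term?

Apply φ to LLLLIPLLLLIP symbol by symbol: L→PPI, L→PPI, L→PPI, L→PPI, I→IP, P→LL, L→PPI, L→PPI, L→PPI, L→PPI, I→IP, P→LL; joined: PPI PPI PPI PPI IP LL PPI PPI PPI PPI IP LL.

PPIPPIPPIPPIIPLLPPIPPIPPIPPIIPLL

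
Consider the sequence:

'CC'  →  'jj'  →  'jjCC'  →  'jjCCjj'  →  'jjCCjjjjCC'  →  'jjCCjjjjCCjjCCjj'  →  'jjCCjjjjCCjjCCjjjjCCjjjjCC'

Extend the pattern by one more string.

This is a Fibonacci-style word recurrence s(k) = s(k−1)·s(k−2): e.g. jj·CC = jjCC.
The next term joins jjCCjjjjCCjjCCjjjjCCjjjjCC and jjCCjjjjCCjjCCjj.

jjCCjjjjCCjjCCjjjjCCjjjjCCjjCCjjjjCCjjCCjj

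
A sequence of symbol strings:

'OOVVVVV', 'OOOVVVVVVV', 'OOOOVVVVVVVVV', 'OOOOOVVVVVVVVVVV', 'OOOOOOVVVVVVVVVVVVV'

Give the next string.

OOOOOOOVVVVVVVVVVVVVVV

Term n consists of n O's, followed by 2n+1 V's, where the shown terms are n = 2, 3, 4, 5, 6.
For the next term, n = 7, so the run lengths are 7, 15.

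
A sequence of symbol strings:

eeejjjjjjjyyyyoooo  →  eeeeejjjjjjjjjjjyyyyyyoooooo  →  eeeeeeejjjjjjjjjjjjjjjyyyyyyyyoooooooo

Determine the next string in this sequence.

Each string has the form e^{2n-1} j^{4n-1} y^{2n} o^{2n}, where the shown terms are n = 2, 3, 4.
At n = 5 the blocks have lengths 9, 19, 10, 10.

eeeeeeeeejjjjjjjjjjjjjjjjjjjyyyyyyyyyyoooooooooo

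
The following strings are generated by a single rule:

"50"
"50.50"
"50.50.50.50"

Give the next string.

50.50.50.50.50.50.50.50

Each string is two copies of the previous one joined by '.'.
So the next term is two copies of 50.50.50.50 with '.' between the halves.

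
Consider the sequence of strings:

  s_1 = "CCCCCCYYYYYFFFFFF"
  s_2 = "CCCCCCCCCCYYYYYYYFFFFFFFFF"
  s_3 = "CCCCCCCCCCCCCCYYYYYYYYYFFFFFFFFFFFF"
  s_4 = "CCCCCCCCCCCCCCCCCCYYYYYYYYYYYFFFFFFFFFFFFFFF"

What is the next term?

CCCCCCCCCCCCCCCCCCCCCCYYYYYYYYYYYYYFFFFFFFFFFFFFFFFFF

The n-th term is 4n+2 C's then 2n+3 Y's then 3n+3 F's (n = 1, 2, …).
Setting n = 5 gives 22, 13, 18 characters in each block.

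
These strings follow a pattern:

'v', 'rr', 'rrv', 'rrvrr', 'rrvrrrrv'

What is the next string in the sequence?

rrvrrrrvrrvrr

This is a Fibonacci-style word recurrence s(k) = s(k−1)·s(k−2): e.g. rr·v = rrv.
So term 6 is rrvrrrrv·rrvrr.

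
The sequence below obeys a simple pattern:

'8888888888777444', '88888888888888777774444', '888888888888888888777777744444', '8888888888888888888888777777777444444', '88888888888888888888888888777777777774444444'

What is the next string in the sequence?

The n-th term is 4n+2 8's then 2n-1 7's then n+1 4's, where the shown terms are n = 2, 3, 4, 5, 6.
For the next term, n = 7, so the run lengths are 30, 13, 8.

888888888888888888888888888888777777777777744444444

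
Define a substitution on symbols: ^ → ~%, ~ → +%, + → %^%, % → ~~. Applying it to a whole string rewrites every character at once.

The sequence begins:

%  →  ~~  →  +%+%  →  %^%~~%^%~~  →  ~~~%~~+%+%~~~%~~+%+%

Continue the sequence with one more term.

+%+%+%~~+%+%%^%~~%^%~~+%+%+%~~+%+%%^%~~%^%~~

φ(~~~%~~+%+%~~~%~~+%+%) expands symbol-by-symbol to +% +% +% ~~ +% +% %^% ~~ %^% ~~ +% +% +% ~~ +% +% %^% ~~ %^% ~~; joining the 20 pieces gives the next term.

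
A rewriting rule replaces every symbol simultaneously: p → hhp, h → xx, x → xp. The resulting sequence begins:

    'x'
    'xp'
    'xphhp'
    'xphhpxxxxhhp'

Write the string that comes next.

Rewriting each symbol of xphhpxxxxhhp: x→xp, p→hhp, h→xx, h→xx, p→hhp, x→xp, x→xp, x→xp, x→xp, h→xx, h→xx, p→hhp, which concatenates to xp hhp xx xx hhp xp xp xp xp xx xx hhp.

xphhpxxxxhhpxpxpxpxpxxxxhhp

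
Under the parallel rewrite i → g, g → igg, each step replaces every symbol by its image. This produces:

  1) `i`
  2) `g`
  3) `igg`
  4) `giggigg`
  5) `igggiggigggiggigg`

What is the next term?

giggiggigggiggigggiggiggigggiggigggiggigg

Replace each of the 17 characters of igggiggigggiggigg in place — g igg igg igg g igg igg g igg igg igg g igg igg g igg igg — and concatenate.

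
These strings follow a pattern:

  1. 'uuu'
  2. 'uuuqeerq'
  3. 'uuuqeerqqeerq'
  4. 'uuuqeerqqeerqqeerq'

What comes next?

uuuqeerqqeerqqeerqqeerq

Each term is the previous one with qeerq appended.
One more step from uuuqeerqqeerqqeerq gives the answer.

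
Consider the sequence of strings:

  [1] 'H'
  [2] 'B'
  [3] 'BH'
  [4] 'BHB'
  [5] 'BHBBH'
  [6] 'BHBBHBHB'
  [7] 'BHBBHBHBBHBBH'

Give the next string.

BHBBHBHBBHBBHBHBBHBHB

From term 3 onward, concatenate the last term with the second-to-last: B·H = BH, BH·B = BHB, …
The next term joins BHBBHBHBBHBBH and BHBBHBHB.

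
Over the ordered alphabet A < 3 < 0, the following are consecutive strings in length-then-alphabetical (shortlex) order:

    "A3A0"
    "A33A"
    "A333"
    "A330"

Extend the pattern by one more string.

A30A

Find the rightmost character of A330 below 0, bump it to the next letter, and reset everything to its right to A.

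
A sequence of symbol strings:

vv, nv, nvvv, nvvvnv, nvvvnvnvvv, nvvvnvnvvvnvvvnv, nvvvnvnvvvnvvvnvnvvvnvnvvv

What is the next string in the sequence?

nvvvnvnvvvnvvvnvnvvvnvnvvvnvvvnvnvvvnvvvnv

This is a Fibonacci-style word recurrence s(k) = s(k−1)·s(k−2): e.g. nv·vv = nvvv.
The next term joins nvvvnvnvvvnvvvnvnvvvnvnvvv and nvvvnvnvvvnvvvnv.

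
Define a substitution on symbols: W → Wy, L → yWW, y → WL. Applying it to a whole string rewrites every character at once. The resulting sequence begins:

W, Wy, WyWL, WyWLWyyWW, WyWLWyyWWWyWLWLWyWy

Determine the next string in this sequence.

φ(WyWLWyyWWWyWLWLWyWy) expands symbol-by-symbol to Wy WL Wy yWW Wy WL WL Wy Wy Wy WL Wy yWW Wy yWW Wy WL Wy WL; joining the 19 pieces gives the next term.

WyWLWyyWWWyWLWLWyWyWyWLWyyWWWyyWWWyWLWyWL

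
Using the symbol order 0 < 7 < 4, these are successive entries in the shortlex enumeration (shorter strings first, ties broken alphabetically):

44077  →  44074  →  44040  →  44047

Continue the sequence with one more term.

44044

Treat 44047 as a base-3 numeral over the given alphabet and add one, carrying through any trailing 4's.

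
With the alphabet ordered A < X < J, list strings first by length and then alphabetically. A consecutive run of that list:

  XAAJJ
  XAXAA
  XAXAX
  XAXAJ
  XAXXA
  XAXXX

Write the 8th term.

XAXJA

Stepping forward 2 times from XAXXX: XAXXX → XAXXJ, then the target.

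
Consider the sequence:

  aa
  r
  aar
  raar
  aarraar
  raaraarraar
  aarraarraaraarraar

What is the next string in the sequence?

raaraarraaraarraarraaraarraar

This is a Fibonacci-style word recurrence s(k) = s(k−2)·s(k−1): e.g. aa·r = aar.
The next term joins raaraarraar and aarraarraaraarraar.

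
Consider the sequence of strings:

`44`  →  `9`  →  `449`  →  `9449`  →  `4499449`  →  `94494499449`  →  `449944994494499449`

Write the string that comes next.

This is a Fibonacci-style word recurrence s(k) = s(k−2)·s(k−1): e.g. 44·9 = 449.
The next term joins 94494499449 and 449944994494499449.

94494499449449944994494499449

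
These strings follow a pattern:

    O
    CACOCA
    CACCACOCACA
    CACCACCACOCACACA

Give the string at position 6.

Every step adds CAC to the front and CA to the end of the previous string.
From CACCACCACOCACACA, 2 further steps: CACCACCACOCACACA → CACCACCACCACOCACACACA → (answer).

CACCACCACCACCACOCACACACACA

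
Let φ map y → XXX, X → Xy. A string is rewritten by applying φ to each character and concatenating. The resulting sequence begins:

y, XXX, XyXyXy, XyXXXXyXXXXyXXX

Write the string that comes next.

φ(XyXXXXyXXXXyXXX) expands symbol-by-symbol to Xy XXX Xy Xy Xy Xy XXX Xy Xy Xy Xy XXX Xy Xy Xy; joining the 15 pieces gives the next term.

XyXXXXyXyXyXyXXXXyXyXyXyXXXXyXyXy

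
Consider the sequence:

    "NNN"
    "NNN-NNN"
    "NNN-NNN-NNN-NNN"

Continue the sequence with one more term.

Each string is two copies of the previous one joined by '-'.
Doubling NNN-NNN-NNN-NNN with '-' between the halves:

NNN-NNN-NNN-NNN-NNN-NNN-NNN-NNN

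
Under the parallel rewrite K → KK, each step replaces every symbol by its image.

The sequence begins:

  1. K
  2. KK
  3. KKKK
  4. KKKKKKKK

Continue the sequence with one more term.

KKKKKKKKKKKKKKKK

Rewriting each symbol of KKKKKKKK: K→KK, K→KK, K→KK, K→KK, K→KK, K→KK, K→KK, K→KK, which concatenates to KK KK KK KK KK KK KK KK.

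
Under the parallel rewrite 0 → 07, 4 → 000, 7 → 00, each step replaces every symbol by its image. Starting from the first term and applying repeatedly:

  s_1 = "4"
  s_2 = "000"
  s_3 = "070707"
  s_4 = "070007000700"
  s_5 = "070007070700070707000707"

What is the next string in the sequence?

Applying the rule to each of the 24 symbols of 070007070700070707000707 gives the pieces 07 00 07 07 07 00 07 00 07 00 07 07 07 00 07 00 07 00 07 07 07 00 07 00, which concatenate to the answer.

070007070700070007000707070007000700070707000700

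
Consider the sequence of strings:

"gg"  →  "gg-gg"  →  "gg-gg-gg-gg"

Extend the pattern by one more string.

Each string is two copies of the previous one joined by '-'.
Doubling gg-gg-gg-gg with '-' between the halves:

gg-gg-gg-gg-gg-gg-gg-gg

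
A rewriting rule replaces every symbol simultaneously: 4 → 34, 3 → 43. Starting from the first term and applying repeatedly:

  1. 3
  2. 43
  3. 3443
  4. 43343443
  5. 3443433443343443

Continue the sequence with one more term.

43343443344343343443433443343443

Replace each of the 16 characters of 3443433443343443 in place — 43 34 34 43 34 43 43 34 34 43 43 34 43 34 34 43 — and concatenate.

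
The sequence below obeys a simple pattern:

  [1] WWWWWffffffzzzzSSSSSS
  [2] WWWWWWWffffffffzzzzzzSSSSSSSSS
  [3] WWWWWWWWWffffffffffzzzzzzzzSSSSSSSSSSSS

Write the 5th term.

The n-th term is 2n+1 W's then 2n+2 f's then 2n z's then 3n S's, where the shown terms are n = 2, 3, 4.
Setting n = 6 gives 13, 14, 12, 18 characters in each block.

WWWWWWWWWWWWWffffffffffffffzzzzzzzzzzzzSSSSSSSSSSSSSSSSSS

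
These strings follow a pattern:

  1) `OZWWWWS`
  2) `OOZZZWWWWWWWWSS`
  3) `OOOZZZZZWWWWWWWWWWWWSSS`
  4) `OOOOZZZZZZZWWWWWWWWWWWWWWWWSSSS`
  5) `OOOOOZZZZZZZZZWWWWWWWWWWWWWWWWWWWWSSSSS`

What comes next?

OOOOOOZZZZZZZZZZZWWWWWWWWWWWWWWWWWWWWWWWWSSSSSS

Term n consists of n O's, followed by 2n-1 Z's, followed by 4n W's, followed by n S's (n = 1, 2, …).
For the next term, n = 6, so the run lengths are 6, 11, 24, 6.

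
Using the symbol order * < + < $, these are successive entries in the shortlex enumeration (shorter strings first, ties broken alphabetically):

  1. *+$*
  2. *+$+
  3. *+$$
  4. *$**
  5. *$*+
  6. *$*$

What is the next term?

The successor of *$*$ increments the rightmost position that isn't already $ and resets every position after it to *.

*$+*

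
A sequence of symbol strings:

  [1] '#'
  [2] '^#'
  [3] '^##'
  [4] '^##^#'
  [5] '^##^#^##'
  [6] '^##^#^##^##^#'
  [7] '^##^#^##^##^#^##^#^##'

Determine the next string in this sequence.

Each term (from the third on) is the previous term followed by the one before it: term 3 = ^#·# = ^##.
The next term joins ^##^#^##^##^#^##^#^## and ^##^#^##^##^#.

^##^#^##^##^#^##^#^##^##^#^##^##^#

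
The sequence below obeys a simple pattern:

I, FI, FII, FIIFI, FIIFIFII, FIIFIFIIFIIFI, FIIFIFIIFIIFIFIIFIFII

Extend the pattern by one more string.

Each term (from the third on) is the previous term followed by the one before it: term 3 = FI·I = FII.
The next term joins FIIFIFIIFIIFIFIIFIFII and FIIFIFIIFIIFI.

FIIFIFIIFIIFIFIIFIFIIFIIFIFIIFIIFI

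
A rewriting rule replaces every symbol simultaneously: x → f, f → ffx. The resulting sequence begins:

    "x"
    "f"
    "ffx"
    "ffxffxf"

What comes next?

Rewriting each symbol of ffxffxf: f→ffx, f→ffx, x→f, f→ffx, f→ffx, x→f, f→ffx, which concatenates to ffx ffx f ffx ffx f ffx.

ffxffxfffxffxfffx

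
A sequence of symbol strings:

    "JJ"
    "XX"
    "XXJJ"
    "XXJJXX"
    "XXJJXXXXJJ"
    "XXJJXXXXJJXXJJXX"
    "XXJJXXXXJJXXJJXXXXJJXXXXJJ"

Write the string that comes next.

XXJJXXXXJJXXJJXXXXJJXXXXJJXXJJXXXXJJXXJJXX

This is a Fibonacci-style word recurrence s(k) = s(k−1)·s(k−2): e.g. XX·JJ = XXJJ.
The next term joins XXJJXXXXJJXXJJXXXXJJXXXXJJ and XXJJXXXXJJXXJJXX.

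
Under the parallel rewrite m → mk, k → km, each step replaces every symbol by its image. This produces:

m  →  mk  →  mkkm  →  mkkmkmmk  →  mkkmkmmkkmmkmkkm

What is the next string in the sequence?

Rewriting the 16 symbols of mkkmkmmkkmmkmkkm one by one yields mk km km mk km mk mk km km mk mk km mk km km mk; concatenated:

mkkmkmmkkmmkmkkmkmmkmkkmmkkmkmmk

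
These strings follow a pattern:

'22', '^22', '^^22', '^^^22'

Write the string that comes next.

Every step adds ^ at the front: s(k+1) = ^·s(k).
Applying this once more to ^^^22:

^^^^22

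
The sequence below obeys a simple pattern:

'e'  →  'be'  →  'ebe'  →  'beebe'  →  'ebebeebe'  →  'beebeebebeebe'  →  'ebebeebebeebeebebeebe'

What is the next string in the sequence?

Each term (from the third on) is the two preceding terms concatenated in order: term 3 = e·be = ebe.
Continuing: beebeebebeebe · ebebeebebeebeebebeebe gives term 8.

beebeebebeebeebebeebebeebeebebeebe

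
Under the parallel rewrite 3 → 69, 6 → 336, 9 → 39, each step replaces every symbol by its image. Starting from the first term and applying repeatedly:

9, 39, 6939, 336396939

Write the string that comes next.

Expanding 336396939: 3→69, 3→69, 6→336, 3→69, 9→39, 6→336, 9→39, 3→69, 9→39. Concatenated: 69 69 336 69 39 336 39 69 39.

69693366939336396939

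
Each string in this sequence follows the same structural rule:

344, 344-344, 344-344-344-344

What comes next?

Each string is two copies of the previous one joined by '-'.
One more doubling of 344-344-344-344 gives the answer.

344-344-344-344-344-344-344-344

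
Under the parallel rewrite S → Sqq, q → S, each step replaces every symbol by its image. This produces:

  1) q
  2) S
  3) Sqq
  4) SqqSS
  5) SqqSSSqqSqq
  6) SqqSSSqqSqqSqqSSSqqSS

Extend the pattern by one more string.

Applying the rule to each of the 21 symbols of SqqSSSqqSqqSqqSSSqqSS gives the pieces Sqq S S Sqq Sqq Sqq S S Sqq S S Sqq S S Sqq Sqq Sqq S S Sqq Sqq, which concatenate to the answer.

SqqSSSqqSqqSqqSSSqqSSSqqSSSqqSqqSqqSSSqqSqq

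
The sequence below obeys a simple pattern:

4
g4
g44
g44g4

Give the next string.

Each term (from the third on) is the previous term followed by the one before it: term 3 = g4·4 = g44.
The next term joins g44g4 and g44.

g44g4g44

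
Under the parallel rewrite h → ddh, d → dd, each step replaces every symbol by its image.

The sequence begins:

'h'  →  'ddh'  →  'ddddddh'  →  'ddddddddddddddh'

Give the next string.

Applying the rule to each of the 15 symbols of ddddddddddddddh gives the pieces dd dd dd dd dd dd dd dd dd dd dd dd dd dd ddh, which concatenate to the answer.

ddddddddddddddddddddddddddddddh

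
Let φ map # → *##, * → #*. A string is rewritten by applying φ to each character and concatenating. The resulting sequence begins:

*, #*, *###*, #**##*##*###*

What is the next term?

Replace each of the 13 characters of #**##*##*###* in place — *## #* #* *## *## #* *## *## #* *## *## *## #* — and concatenate.

*###*#**##*###**##*###**##*##*###*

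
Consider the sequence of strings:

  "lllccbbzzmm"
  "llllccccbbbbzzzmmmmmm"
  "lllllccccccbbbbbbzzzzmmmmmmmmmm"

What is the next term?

llllllccccccccbbbbbbbbzzzzzmmmmmmmmmmmmmm

Reading off run lengths: l runs 3, 4, 5; c runs 2, 4, 6; b runs 2, 4, 6; z runs 2, 3, 4; m runs 2, 6, 10 — each is linear in n (n = 1, 2, …).
At n = 4 the blocks have lengths 6, 8, 8, 5, 14.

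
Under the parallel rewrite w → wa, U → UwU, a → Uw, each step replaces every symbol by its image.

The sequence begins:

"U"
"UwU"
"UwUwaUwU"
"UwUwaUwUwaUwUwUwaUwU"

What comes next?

Rewriting the 20 symbols of UwUwaUwUwaUwUwUwaUwU one by one yields UwU wa UwU wa Uw UwU wa UwU wa Uw UwU wa UwU wa UwU wa Uw UwU wa UwU; concatenated:

UwUwaUwUwaUwUwUwaUwUwaUwUwUwaUwUwaUwUwaUwUwUwaUwU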